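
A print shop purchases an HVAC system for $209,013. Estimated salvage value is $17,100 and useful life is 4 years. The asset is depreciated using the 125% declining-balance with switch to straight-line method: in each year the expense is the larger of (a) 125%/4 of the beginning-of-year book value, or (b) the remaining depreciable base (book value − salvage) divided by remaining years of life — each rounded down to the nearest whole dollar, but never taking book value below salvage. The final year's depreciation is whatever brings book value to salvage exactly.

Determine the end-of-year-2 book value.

$98,792

Depreciable base = $209,013 − $17,100 = $191,913.
Year 1: DB = ⌊$209,013 × 125%/4⌋ = $65,316; SL = ⌊$191,913/4⌋ = $47,978 → take DB $65,316. Book value $143,697.
Year 2: DB = ⌊$143,697 × 125%/4⌋ = $44,905; SL = ⌊$126,597/3⌋ = $42,199 → take DB $44,905. Book value $98,792.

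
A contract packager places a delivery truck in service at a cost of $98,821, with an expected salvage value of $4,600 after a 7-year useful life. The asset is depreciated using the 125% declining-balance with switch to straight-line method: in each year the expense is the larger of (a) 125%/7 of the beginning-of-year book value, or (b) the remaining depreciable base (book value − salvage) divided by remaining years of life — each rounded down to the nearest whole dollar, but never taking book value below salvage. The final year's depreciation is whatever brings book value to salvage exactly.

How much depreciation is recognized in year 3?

Depreciable base = $98,821 − $4,600 = $94,221.
Year 1: DB = ⌊$98,821 × 125%/7⌋ = $17,646; SL = ⌊$94,221/7⌋ = $13,460 → take DB $17,646. Book value $81,175.
Year 2: DB = ⌊$81,175 × 125%/7⌋ = $14,495; SL = ⌊$76,575/6⌋ = $12,762 → take DB $14,495. Book value $66,680.
Year 3: DB = ⌊$66,680 × 125%/7⌋ = $11,907; SL = ⌊$62,080/5⌋ = $12,416 → take SL $12,416. Book value $54,264.

$12,416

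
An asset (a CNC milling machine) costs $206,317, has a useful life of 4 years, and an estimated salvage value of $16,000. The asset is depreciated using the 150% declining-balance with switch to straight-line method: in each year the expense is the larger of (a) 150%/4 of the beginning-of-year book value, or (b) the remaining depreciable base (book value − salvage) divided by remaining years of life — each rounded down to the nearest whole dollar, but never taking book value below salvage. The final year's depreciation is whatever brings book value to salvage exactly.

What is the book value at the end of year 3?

Depreciable base = $206,317 − $16,000 = $190,317.
Year 1: DB = ⌊$206,317 × 150%/4⌋ = $77,368; SL = ⌊$190,317/4⌋ = $47,579 → take DB $77,368. Book value $128,949.
Year 2: DB = ⌊$128,949 × 150%/4⌋ = $48,355; SL = ⌊$112,949/3⌋ = $37,649 → take DB $48,355. Book value $80,594.
Year 3: DB = ⌊$80,594 × 150%/4⌋ = $30,222; SL = ⌊$64,594/2⌋ = $32,297 → take SL $32,297. Book value $48,297.

$48,297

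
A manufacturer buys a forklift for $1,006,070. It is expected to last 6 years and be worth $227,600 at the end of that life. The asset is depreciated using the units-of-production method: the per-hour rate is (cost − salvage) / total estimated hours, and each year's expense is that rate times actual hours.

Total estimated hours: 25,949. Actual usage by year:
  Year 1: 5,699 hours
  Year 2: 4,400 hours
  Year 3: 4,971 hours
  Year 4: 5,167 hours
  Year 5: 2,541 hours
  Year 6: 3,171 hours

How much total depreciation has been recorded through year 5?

Depreciable base = $1,006,070 − $227,600 = $778,470.
Rate = $778,470 / 25,949 hours = $30 per hour.
Year 1: 5,699 × $30 = $170,970. Book value $835,100.
Year 2: 4,400 × $30 = $132,000. Book value $703,100.
Year 3: 4,971 × $30 = $149,130. Book value $553,970.
Year 4: 5,167 × $30 = $155,010. Book value $398,960.
Year 5: 2,541 × $30 = $76,230. Book value $322,730.
Accumulated through year 5 = $1,006,070 − $322,730 = $683,340.

$683,340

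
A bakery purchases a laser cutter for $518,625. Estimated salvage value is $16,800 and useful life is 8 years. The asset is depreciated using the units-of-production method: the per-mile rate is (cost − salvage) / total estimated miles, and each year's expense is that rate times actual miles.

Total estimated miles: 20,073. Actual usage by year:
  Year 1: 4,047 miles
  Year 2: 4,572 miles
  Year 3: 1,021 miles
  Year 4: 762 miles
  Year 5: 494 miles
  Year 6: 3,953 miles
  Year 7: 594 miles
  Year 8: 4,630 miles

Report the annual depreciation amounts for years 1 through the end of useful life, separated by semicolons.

$101,175; $114,300; $25,525; $19,050; $12,350; $98,825; $14,850; $115,750

Depreciable base = $518,625 − $16,800 = $501,825.
Rate = $501,825 / 20,073 miles = $25 per mile.
Year 1: 4,047 × $25 = $101,175. Book value $417,450.
Year 2: 4,572 × $25 = $114,300. Book value $303,150.
Year 3: 1,021 × $25 = $25,525. Book value $277,625.
Year 4: 762 × $25 = $19,050. Book value $258,575.
Year 5: 494 × $25 = $12,350. Book value $246,225.
Year 6: 3,953 × $25 = $98,825. Book value $147,400.
Year 7: 594 × $25 = $14,850. Book value $132,550.
Year 8: 4,630 × $25 = $115,750. Book value $16,800.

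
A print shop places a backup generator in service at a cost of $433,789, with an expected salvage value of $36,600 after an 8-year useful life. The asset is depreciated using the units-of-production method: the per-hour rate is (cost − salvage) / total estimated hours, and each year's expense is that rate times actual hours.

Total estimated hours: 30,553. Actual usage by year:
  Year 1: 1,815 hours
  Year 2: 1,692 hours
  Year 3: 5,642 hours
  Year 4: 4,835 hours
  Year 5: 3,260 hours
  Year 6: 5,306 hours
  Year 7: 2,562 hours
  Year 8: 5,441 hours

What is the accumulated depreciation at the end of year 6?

$293,150

Depreciable base = $433,789 − $36,600 = $397,189.
Rate = $397,189 / 30,553 hours = $13 per hour.
Year 1: 1,815 × $13 = $23,595. Book value $410,194.
Year 2: 1,692 × $13 = $21,996. Book value $388,198.
Year 3: 5,642 × $13 = $73,346. Book value $314,852.
Year 4: 4,835 × $13 = $62,855. Book value $251,997.
Year 5: 3,260 × $13 = $42,380. Book value $209,617.
Year 6: 5,306 × $13 = $68,978. Book value $140,639.
Accumulated through year 6 = $433,789 − $140,639 = $293,150.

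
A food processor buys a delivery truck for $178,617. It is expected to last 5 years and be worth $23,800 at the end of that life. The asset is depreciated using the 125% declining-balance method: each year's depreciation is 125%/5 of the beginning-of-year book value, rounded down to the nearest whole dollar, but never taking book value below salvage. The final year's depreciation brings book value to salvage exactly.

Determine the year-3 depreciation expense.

$25,118

Depreciable base = $178,617 − $23,800 = $154,817.
Year 1: ⌊$178,617 × 125%/5⌋ = $44,654. Book value $133,963.
Year 2: ⌊$133,963 × 125%/5⌋ = $33,490. Book value $100,473.
Year 3: ⌊$100,473 × 125%/5⌋ = $25,118. Book value $75,355.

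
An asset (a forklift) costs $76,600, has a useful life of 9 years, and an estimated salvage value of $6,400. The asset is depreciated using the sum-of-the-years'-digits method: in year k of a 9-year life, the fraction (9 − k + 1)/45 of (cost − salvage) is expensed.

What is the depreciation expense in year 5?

Depreciable base = $76,600 − $6,400 = $70,200.
Sum of the years' digits = 9+8+7+6+5+4+3+2+1 = 45.
Year 1: $70,200 × 9/45 = $14,040. Book value $62,560.
Year 2: $70,200 × 8/45 = $12,480. Book value $50,080.
Year 3: $70,200 × 7/45 = $10,920. Book value $39,160.
Year 4: $70,200 × 6/45 = $9,360. Book value $29,800.
Year 5: $70,200 × 5/45 = $7,800. Book value $22,000.

$7,800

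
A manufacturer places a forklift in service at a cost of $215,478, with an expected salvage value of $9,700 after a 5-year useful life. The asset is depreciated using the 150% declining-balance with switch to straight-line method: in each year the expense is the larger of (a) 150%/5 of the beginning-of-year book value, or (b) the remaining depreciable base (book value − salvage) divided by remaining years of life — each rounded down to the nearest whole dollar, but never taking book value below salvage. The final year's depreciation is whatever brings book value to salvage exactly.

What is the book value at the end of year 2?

Depreciable base = $215,478 − $9,700 = $205,778.
Year 1: DB = ⌊$215,478 × 150%/5⌋ = $64,643; SL = ⌊$205,778/5⌋ = $41,155 → take DB $64,643. Book value $150,835.
Year 2: DB = ⌊$150,835 × 150%/5⌋ = $45,250; SL = ⌊$141,135/4⌋ = $35,283 → take DB $45,250. Book value $105,585.

$105,585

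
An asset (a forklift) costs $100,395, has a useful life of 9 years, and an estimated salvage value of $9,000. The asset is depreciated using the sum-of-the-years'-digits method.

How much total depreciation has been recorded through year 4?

Depreciable base = $100,395 − $9,000 = $91,395.
Sum of the years' digits = 9+8+7+6+5+4+3+2+1 = 45.
Year 1: $91,395 × 9/45 = $18,279. Book value $82,116.
Year 2: $91,395 × 8/45 = $16,248. Book value $65,868.
Year 3: $91,395 × 7/45 = $14,217. Book value $51,651.
Year 4: $91,395 × 6/45 = $12,186. Book value $39,465.
Accumulated through year 4 = $100,395 − $39,465 = $60,930.

$60,930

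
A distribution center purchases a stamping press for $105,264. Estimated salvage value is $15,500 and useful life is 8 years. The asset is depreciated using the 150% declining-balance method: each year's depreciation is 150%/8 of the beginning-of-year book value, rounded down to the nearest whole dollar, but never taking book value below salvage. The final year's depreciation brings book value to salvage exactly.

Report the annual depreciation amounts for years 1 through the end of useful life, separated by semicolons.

Depreciable base = $105,264 − $15,500 = $89,764.
Year 1: ⌊$105,264 × 150%/8⌋ = $19,737. Book value $85,527.
Year 2: ⌊$85,527 × 150%/8⌋ = $16,036. Book value $69,491.
Year 3: ⌊$69,491 × 150%/8⌋ = $13,029. Book value $56,462.
Year 4: ⌊$56,462 × 150%/8⌋ = $10,586. Book value $45,876.
Year 5: ⌊$45,876 × 150%/8⌋ = $8,601. Book value $37,275.
Year 6: ⌊$37,275 × 150%/8⌋ = $6,989. Book value $30,286.
Year 7: ⌊$30,286 × 150%/8⌋ = $5,678. Book value $24,608.
Year 8 (final): $24,608 − $15,500 = $9,108. Book value $15,500.

$19,737; $16,036; $13,029; $10,586; $8,601; $6,989; $5,678; $9,108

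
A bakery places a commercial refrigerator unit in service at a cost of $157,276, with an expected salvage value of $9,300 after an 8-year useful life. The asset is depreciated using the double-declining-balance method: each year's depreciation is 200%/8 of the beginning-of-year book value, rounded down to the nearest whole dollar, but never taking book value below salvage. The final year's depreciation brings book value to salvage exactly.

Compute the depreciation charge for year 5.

Depreciable base = $157,276 − $9,300 = $147,976.
Year 1: ⌊$157,276 × 200%/8⌋ = $39,319. Book value $117,957.
Year 2: ⌊$117,957 × 200%/8⌋ = $29,489. Book value $88,468.
Year 3: ⌊$88,468 × 200%/8⌋ = $22,117. Book value $66,351.
Year 4: ⌊$66,351 × 200%/8⌋ = $16,587. Book value $49,764.
Year 5: ⌊$49,764 × 200%/8⌋ = $12,441. Book value $37,323.

$12,441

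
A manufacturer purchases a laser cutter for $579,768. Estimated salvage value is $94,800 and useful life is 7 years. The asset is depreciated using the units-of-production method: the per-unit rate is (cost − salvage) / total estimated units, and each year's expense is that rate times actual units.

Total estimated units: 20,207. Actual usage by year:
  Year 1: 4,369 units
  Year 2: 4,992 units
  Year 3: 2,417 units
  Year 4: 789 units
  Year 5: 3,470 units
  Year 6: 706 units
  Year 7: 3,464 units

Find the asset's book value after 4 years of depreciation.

$278,160

Depreciable base = $579,768 − $94,800 = $484,968.
Rate = $484,968 / 20,207 units = $24 per unit.
Year 1: 4,369 × $24 = $104,856. Book value $474,912.
Year 2: 4,992 × $24 = $119,808. Book value $355,104.
Year 3: 2,417 × $24 = $58,008. Book value $297,096.
Year 4: 789 × $24 = $18,936. Book value $278,160.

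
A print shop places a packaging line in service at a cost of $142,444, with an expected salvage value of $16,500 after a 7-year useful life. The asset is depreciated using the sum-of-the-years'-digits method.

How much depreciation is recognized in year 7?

Depreciable base = $142,444 − $16,500 = $125,944.
Sum of the years' digits = 7+6+5+4+3+2+1 = 28.
Year 1: $125,944 × 7/28 = $31,486. Book value $110,958.
Year 2: $125,944 × 6/28 = $26,988. Book value $83,970.
Year 3: $125,944 × 5/28 = $22,490. Book value $61,480.
Year 4: $125,944 × 4/28 = $17,992. Book value $43,488.
Year 5: $125,944 × 3/28 = $13,494. Book value $29,994.
Year 6: $125,944 × 2/28 = $8,996. Book value $20,998.
Year 7: $125,944 × 1/28 = $4,498. Book value $16,500.

$4,498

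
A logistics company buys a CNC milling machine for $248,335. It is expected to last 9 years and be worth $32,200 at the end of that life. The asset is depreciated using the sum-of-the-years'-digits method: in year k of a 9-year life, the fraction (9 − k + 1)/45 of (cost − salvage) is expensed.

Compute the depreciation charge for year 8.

$9,606

Depreciable base = $248,335 − $32,200 = $216,135.
Sum of the years' digits = 9+8+7+6+5+4+3+2+1 = 45.
Year 1: $216,135 × 9/45 = $43,227. Book value $205,108.
Year 2: $216,135 × 8/45 = $38,424. Book value $166,684.
Year 3: $216,135 × 7/45 = $33,621. Book value $133,063.
Year 4: $216,135 × 6/45 = $28,818. Book value $104,245.
Year 5: $216,135 × 5/45 = $24,015. Book value $80,230.
Year 6: $216,135 × 4/45 = $19,212. Book value $61,018.
Year 7: $216,135 × 3/45 = $14,409. Book value $46,609.
Year 8: $216,135 × 2/45 = $9,606. Book value $37,003.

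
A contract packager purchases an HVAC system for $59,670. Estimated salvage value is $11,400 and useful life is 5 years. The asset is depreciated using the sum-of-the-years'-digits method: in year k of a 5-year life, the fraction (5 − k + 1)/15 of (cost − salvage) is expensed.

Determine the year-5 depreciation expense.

$3,218

Depreciable base = $59,670 − $11,400 = $48,270.
Sum of the years' digits = 5+4+3+2+1 = 15.
Year 1: $48,270 × 5/15 = $16,090. Book value $43,580.
Year 2: $48,270 × 4/15 = $12,872. Book value $30,708.
Year 3: $48,270 × 3/15 = $9,654. Book value $21,054.
Year 4: $48,270 × 2/15 = $6,436. Book value $14,618.
Year 5: $48,270 × 1/15 = $3,218. Book value $11,400.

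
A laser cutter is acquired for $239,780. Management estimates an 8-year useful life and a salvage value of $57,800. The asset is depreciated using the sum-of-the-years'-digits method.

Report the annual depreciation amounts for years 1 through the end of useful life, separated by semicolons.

Depreciable base = $239,780 − $57,800 = $181,980.
Sum of the years' digits = 8+7+6+5+4+3+2+1 = 36.
Year 1: $181,980 × 8/36 = $40,440. Book value $199,340.
Year 2: $181,980 × 7/36 = $35,385. Book value $163,955.
Year 3: $181,980 × 6/36 = $30,330. Book value $133,625.
Year 4: $181,980 × 5/36 = $25,275. Book value $108,350.
Year 5: $181,980 × 4/36 = $20,220. Book value $88,130.
Year 6: $181,980 × 3/36 = $15,165. Book value $72,965.
Year 7: $181,980 × 2/36 = $10,110. Book value $62,855.
Year 8: $181,980 × 1/36 = $5,055. Book value $57,800.

$40,440; $35,385; $30,330; $25,275; $20,220; $15,165; $10,110; $5,055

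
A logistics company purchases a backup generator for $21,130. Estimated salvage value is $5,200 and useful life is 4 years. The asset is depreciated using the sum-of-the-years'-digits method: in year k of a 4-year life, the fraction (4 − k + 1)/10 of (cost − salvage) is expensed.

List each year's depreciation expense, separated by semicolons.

$6,372; $4,779; $3,186; $1,593

Depreciable base = $21,130 − $5,200 = $15,930.
Sum of the years' digits = 4+3+2+1 = 10.
Year 1: $15,930 × 4/10 = $6,372. Book value $14,758.
Year 2: $15,930 × 3/10 = $4,779. Book value $9,979.
Year 3: $15,930 × 2/10 = $3,186. Book value $6,793.
Year 4: $15,930 × 1/10 = $1,593. Book value $5,200.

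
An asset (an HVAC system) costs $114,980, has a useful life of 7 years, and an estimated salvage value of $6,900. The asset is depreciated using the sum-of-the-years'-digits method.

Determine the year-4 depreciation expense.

$15,440

Depreciable base = $114,980 − $6,900 = $108,080.
Sum of the years' digits = 7+6+5+4+3+2+1 = 28.
Year 1: $108,080 × 7/28 = $27,020. Book value $87,960.
Year 2: $108,080 × 6/28 = $23,160. Book value $64,800.
Year 3: $108,080 × 5/28 = $19,300. Book value $45,500.
Year 4: $108,080 × 4/28 = $15,440. Book value $30,060.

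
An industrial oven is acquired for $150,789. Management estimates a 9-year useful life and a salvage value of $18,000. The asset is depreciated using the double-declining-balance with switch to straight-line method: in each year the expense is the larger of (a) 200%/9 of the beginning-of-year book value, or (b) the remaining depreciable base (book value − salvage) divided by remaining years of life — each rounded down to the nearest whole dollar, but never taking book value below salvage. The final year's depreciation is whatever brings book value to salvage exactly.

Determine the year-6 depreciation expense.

Depreciable base = $150,789 − $18,000 = $132,789.
Year 1: DB = ⌊$150,789 × 200%/9⌋ = $33,508; SL = ⌊$132,789/9⌋ = $14,754 → take DB $33,508. Book value $117,281.
Year 2: DB = ⌊$117,281 × 200%/9⌋ = $26,062; SL = ⌊$99,281/8⌋ = $12,410 → take DB $26,062. Book value $91,219.
Year 3: DB = ⌊$91,219 × 200%/9⌋ = $20,270; SL = ⌊$73,219/7⌋ = $10,459 → take DB $20,270. Book value $70,949.
Year 4: DB = ⌊$70,949 × 200%/9⌋ = $15,766; SL = ⌊$52,949/6⌋ = $8,824 → take DB $15,766. Book value $55,183.
Year 5: DB = ⌊$55,183 × 200%/9⌋ = $12,262; SL = ⌊$37,183/5⌋ = $7,436 → take DB $12,262. Book value $42,921.
Year 6: DB = ⌊$42,921 × 200%/9⌋ = $9,538; SL = ⌊$24,921/4⌋ = $6,230 → take DB $9,538. Book value $33,383.

$9,538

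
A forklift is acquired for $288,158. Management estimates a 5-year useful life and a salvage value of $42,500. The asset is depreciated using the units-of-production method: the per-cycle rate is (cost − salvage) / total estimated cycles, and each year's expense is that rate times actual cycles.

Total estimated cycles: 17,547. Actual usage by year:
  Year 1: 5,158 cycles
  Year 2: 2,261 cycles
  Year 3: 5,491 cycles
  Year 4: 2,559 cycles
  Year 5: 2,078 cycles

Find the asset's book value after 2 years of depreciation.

$184,292

Depreciable base = $288,158 − $42,500 = $245,658.
Rate = $245,658 / 17,547 cycles = $14 per cycle.
Year 1: 5,158 × $14 = $72,212. Book value $215,946.
Year 2: 2,261 × $14 = $31,654. Book value $184,292.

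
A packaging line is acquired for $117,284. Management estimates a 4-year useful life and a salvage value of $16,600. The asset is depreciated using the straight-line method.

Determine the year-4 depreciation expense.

Depreciable base = $117,284 − $16,600 = $100,684.
Annual expense = $100,684 / 4 = $25,171.

$25,171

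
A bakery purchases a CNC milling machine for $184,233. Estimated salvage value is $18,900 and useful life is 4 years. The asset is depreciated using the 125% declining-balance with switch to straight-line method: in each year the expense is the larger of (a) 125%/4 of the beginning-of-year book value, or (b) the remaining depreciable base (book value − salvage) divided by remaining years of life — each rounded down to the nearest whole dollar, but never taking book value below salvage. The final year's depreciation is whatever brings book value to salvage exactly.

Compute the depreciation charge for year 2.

Depreciable base = $184,233 − $18,900 = $165,333.
Year 1: DB = ⌊$184,233 × 125%/4⌋ = $57,572; SL = ⌊$165,333/4⌋ = $41,333 → take DB $57,572. Book value $126,661.
Year 2: DB = ⌊$126,661 × 125%/4⌋ = $39,581; SL = ⌊$107,761/3⌋ = $35,920 → take DB $39,581. Book value $87,080.

$39,581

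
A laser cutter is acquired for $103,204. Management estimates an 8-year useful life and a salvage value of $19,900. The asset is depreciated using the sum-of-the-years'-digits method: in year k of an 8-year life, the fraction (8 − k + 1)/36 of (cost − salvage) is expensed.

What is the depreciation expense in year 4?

$11,570

Depreciable base = $103,204 − $19,900 = $83,304.
Sum of the years' digits = 8+7+6+5+4+3+2+1 = 36.
Year 1: $83,304 × 8/36 = $18,512. Book value $84,692.
Year 2: $83,304 × 7/36 = $16,198. Book value $68,494.
Year 3: $83,304 × 6/36 = $13,884. Book value $54,610.
Year 4: $83,304 × 5/36 = $11,570. Book value $43,040.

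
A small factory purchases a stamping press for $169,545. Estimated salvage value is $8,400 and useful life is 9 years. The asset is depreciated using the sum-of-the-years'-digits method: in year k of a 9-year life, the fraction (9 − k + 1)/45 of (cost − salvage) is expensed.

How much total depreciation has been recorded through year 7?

Depreciable base = $169,545 − $8,400 = $161,145.
Sum of the years' digits = 9+8+7+6+5+4+3+2+1 = 45.
Year 1: $161,145 × 9/45 = $32,229. Book value $137,316.
Year 2: $161,145 × 8/45 = $28,648. Book value $108,668.
Year 3: $161,145 × 7/45 = $25,067. Book value $83,601.
Year 4: $161,145 × 6/45 = $21,486. Book value $62,115.
Year 5: $161,145 × 5/45 = $17,905. Book value $44,210.
Year 6: $161,145 × 4/45 = $14,324. Book value $29,886.
Year 7: $161,145 × 3/45 = $10,743. Book value $19,143.
Accumulated through year 7 = $169,545 − $19,143 = $150,402.

$150,402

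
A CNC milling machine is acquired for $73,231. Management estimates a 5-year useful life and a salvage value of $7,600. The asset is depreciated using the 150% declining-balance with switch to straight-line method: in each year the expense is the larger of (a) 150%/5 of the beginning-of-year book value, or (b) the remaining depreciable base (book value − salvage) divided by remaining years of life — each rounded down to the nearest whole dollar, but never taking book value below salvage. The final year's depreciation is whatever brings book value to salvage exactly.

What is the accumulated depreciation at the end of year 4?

$56,871

Depreciable base = $73,231 − $7,600 = $65,631.
Year 1: DB = ⌊$73,231 × 150%/5⌋ = $21,969; SL = ⌊$65,631/5⌋ = $13,126 → take DB $21,969. Book value $51,262.
Year 2: DB = ⌊$51,262 × 150%/5⌋ = $15,378; SL = ⌊$43,662/4⌋ = $10,915 → take DB $15,378. Book value $35,884.
Year 3: DB = ⌊$35,884 × 150%/5⌋ = $10,765; SL = ⌊$28,284/3⌋ = $9,428 → take DB $10,765. Book value $25,119.
Year 4: DB = ⌊$25,119 × 150%/5⌋ = $7,535; SL = ⌊$17,519/2⌋ = $8,759 → take SL $8,759. Book value $16,360.
Accumulated through year 4 = $73,231 − $16,360 = $56,871.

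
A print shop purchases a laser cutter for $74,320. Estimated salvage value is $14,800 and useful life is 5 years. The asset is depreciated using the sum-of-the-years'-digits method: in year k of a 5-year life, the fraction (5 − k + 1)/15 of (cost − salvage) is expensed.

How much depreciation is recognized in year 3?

$11,904

Depreciable base = $74,320 − $14,800 = $59,520.
Sum of the years' digits = 5+4+3+2+1 = 15.
Year 1: $59,520 × 5/15 = $19,840. Book value $54,480.
Year 2: $59,520 × 4/15 = $15,872. Book value $38,608.
Year 3: $59,520 × 3/15 = $11,904. Book value $26,704.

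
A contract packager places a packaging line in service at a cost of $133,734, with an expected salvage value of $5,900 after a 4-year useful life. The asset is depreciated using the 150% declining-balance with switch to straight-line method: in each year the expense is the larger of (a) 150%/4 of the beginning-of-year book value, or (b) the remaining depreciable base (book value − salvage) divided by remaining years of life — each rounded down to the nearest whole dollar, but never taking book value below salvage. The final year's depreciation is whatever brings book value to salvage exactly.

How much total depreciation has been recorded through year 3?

Depreciable base = $133,734 − $5,900 = $127,834.
Year 1: DB = ⌊$133,734 × 150%/4⌋ = $50,150; SL = ⌊$127,834/4⌋ = $31,958 → take DB $50,150. Book value $83,584.
Year 2: DB = ⌊$83,584 × 150%/4⌋ = $31,344; SL = ⌊$77,684/3⌋ = $25,894 → take DB $31,344. Book value $52,240.
Year 3: DB = ⌊$52,240 × 150%/4⌋ = $19,590; SL = ⌊$46,340/2⌋ = $23,170 → take SL $23,170. Book value $29,070.
Accumulated through year 3 = $133,734 − $29,070 = $104,664.

$104,664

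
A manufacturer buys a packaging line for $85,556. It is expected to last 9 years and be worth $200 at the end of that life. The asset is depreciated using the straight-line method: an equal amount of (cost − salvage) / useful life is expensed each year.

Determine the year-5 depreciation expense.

$9,484

Depreciable base = $85,556 − $200 = $85,356.
Annual expense = $85,356 / 9 = $9,484.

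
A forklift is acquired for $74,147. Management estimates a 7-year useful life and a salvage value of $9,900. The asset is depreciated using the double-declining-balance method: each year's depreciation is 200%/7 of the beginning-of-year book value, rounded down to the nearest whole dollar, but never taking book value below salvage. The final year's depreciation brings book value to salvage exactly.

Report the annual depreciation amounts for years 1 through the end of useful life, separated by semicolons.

Depreciable base = $74,147 − $9,900 = $64,247.
Year 1: ⌊$74,147 × 200%/7⌋ = $21,184. Book value $52,963.
Year 2: ⌊$52,963 × 200%/7⌋ = $15,132. Book value $37,831.
Year 3: ⌊$37,831 × 200%/7⌋ = $10,808. Book value $27,023.
Year 4: ⌊$27,023 × 200%/7⌋ = $7,720. Book value $19,303.
Year 5: ⌊$19,303 × 200%/7⌋ = $5,515. Book value $13,788.
Year 6: ⌊$13,788 × 200%/7⌋ = $3,939, capped at $3,888. Book value $9,900.
Year 7 (final): $9,900 − $9,900 = $0. Book value $9,900.

$21,184; $15,132; $10,808; $7,720; $5,515; $3,888; $0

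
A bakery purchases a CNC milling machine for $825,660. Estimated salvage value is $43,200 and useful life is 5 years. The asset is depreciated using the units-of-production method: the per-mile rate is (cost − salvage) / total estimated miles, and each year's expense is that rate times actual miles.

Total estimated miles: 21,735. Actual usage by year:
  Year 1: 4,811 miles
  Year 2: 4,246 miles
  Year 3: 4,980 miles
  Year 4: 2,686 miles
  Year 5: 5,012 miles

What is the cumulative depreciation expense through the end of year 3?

Depreciable base = $825,660 − $43,200 = $782,460.
Rate = $782,460 / 21,735 miles = $36 per mile.
Year 1: 4,811 × $36 = $173,196. Book value $652,464.
Year 2: 4,246 × $36 = $152,856. Book value $499,608.
Year 3: 4,980 × $36 = $179,280. Book value $320,328.
Accumulated through year 3 = $825,660 − $320,328 = $505,332.

$505,332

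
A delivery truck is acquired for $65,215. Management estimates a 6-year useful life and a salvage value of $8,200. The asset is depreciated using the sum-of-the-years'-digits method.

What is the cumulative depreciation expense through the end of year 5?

Depreciable base = $65,215 − $8,200 = $57,015.
Sum of the years' digits = 6+5+4+3+2+1 = 21.
Year 1: $57,015 × 6/21 = $16,290. Book value $48,925.
Year 2: $57,015 × 5/21 = $13,575. Book value $35,350.
Year 3: $57,015 × 4/21 = $10,860. Book value $24,490.
Year 4: $57,015 × 3/21 = $8,145. Book value $16,345.
Year 5: $57,015 × 2/21 = $5,430. Book value $10,915.
Accumulated through year 5 = $65,215 − $10,915 = $54,300.

$54,300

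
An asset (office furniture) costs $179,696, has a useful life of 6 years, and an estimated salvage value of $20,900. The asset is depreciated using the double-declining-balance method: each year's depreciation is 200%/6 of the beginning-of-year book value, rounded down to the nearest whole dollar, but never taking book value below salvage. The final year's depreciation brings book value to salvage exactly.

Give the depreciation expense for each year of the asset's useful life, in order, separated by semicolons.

$59,898; $39,932; $26,622; $17,748; $11,832; $2,764

Depreciable base = $179,696 − $20,900 = $158,796.
Year 1: ⌊$179,696 × 200%/6⌋ = $59,898. Book value $119,798.
Year 2: ⌊$119,798 × 200%/6⌋ = $39,932. Book value $79,866.
Year 3: ⌊$79,866 × 200%/6⌋ = $26,622. Book value $53,244.
Year 4: ⌊$53,244 × 200%/6⌋ = $17,748. Book value $35,496.
Year 5: ⌊$35,496 × 200%/6⌋ = $11,832. Book value $23,664.
Year 6 (final): $23,664 − $20,900 = $2,764. Book value $20,900.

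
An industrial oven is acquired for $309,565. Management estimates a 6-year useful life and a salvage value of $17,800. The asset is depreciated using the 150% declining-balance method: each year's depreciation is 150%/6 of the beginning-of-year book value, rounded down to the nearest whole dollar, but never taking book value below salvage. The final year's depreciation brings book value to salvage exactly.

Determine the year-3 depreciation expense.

$43,532

Depreciable base = $309,565 − $17,800 = $291,765.
Year 1: ⌊$309,565 × 150%/6⌋ = $77,391. Book value $232,174.
Year 2: ⌊$232,174 × 150%/6⌋ = $58,043. Book value $174,131.
Year 3: ⌊$174,131 × 150%/6⌋ = $43,532. Book value $130,599.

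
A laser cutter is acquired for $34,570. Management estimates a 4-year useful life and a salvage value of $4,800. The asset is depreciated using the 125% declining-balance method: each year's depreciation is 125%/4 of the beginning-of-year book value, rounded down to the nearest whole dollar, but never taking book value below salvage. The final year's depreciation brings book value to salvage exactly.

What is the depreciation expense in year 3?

Depreciable base = $34,570 − $4,800 = $29,770.
Year 1: ⌊$34,570 × 125%/4⌋ = $10,803. Book value $23,767.
Year 2: ⌊$23,767 × 125%/4⌋ = $7,427. Book value $16,340.
Year 3: ⌊$16,340 × 125%/4⌋ = $5,106. Book value $11,234.

$5,106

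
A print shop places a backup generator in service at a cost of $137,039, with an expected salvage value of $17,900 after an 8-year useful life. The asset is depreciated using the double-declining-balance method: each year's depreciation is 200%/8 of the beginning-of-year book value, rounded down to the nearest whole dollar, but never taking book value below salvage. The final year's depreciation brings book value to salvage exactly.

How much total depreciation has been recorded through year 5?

$104,518

Depreciable base = $137,039 − $17,900 = $119,139.
Year 1: ⌊$137,039 × 200%/8⌋ = $34,259. Book value $102,780.
Year 2: ⌊$102,780 × 200%/8⌋ = $25,695. Book value $77,085.
Year 3: ⌊$77,085 × 200%/8⌋ = $19,271. Book value $57,814.
Year 4: ⌊$57,814 × 200%/8⌋ = $14,453. Book value $43,361.
Year 5: ⌊$43,361 × 200%/8⌋ = $10,840. Book value $32,521.
Accumulated through year 5 = $137,039 − $32,521 = $104,518.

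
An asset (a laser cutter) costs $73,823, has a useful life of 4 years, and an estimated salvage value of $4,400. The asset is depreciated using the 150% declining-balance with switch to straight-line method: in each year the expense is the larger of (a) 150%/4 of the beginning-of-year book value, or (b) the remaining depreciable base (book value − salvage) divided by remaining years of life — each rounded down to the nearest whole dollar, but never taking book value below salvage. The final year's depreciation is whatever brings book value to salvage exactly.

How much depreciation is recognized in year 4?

$12,219

Depreciable base = $73,823 − $4,400 = $69,423.
Year 1: DB = ⌊$73,823 × 150%/4⌋ = $27,683; SL = ⌊$69,423/4⌋ = $17,355 → take DB $27,683. Book value $46,140.
Year 2: DB = ⌊$46,140 × 150%/4⌋ = $17,302; SL = ⌊$41,740/3⌋ = $13,913 → take DB $17,302. Book value $28,838.
Year 3: DB = ⌊$28,838 × 150%/4⌋ = $10,814; SL = ⌊$24,438/2⌋ = $12,219 → take SL $12,219. Book value $16,619.
Year 4 (final): $16,619 − $4,400 = $12,219. Book value $4,400.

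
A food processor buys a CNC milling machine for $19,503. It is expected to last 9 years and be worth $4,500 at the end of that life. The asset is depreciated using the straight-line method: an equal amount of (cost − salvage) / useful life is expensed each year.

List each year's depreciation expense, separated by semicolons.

$1,667; $1,667; $1,667; $1,667; $1,667; $1,667; $1,667; $1,667; $1,667

Depreciable base = $19,503 − $4,500 = $15,003.
Annual expense = $15,003 / 9 = $1,667.
End of year 1: book value $17,836.
End of year 2: book value $16,169.
End of year 3: book value $14,502.
End of year 4: book value $12,835.
End of year 5: book value $11,168.
End of year 6: book value $9,501.
End of year 7: book value $7,834.
End of year 8: book value $6,167.
End of year 9: book value $4,500.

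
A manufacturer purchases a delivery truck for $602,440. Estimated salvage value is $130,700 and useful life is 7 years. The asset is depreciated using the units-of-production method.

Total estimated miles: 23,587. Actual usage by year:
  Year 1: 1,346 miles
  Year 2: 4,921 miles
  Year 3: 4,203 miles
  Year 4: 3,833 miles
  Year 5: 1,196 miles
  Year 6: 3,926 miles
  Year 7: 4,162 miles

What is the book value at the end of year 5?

$292,460

Depreciable base = $602,440 − $130,700 = $471,740.
Rate = $471,740 / 23,587 miles = $20 per mile.
Year 1: 1,346 × $20 = $26,920. Book value $575,520.
Year 2: 4,921 × $20 = $98,420. Book value $477,100.
Year 3: 4,203 × $20 = $84,060. Book value $393,040.
Year 4: 3,833 × $20 = $76,660. Book value $316,380.
Year 5: 1,196 × $20 = $23,920. Book value $292,460.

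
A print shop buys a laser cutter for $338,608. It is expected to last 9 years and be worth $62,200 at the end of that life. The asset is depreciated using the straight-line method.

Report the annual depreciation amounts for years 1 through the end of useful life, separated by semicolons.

$30,712; $30,712; $30,712; $30,712; $30,712; $30,712; $30,712; $30,712; $30,712

Depreciable base = $338,608 − $62,200 = $276,408.
Annual expense = $276,408 / 9 = $30,712.
End of year 1: book value $307,896.
End of year 2: book value $277,184.
End of year 3: book value $246,472.
End of year 4: book value $215,760.
End of year 5: book value $185,048.
End of year 6: book value $154,336.
End of year 7: book value $123,624.
End of year 8: book value $92,912.
End of year 9: book value $62,200.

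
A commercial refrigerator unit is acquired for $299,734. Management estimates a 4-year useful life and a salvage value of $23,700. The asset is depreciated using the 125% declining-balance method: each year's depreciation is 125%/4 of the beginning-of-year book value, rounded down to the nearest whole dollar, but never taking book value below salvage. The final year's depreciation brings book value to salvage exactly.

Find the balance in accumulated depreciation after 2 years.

Depreciable base = $299,734 − $23,700 = $276,034.
Year 1: ⌊$299,734 × 125%/4⌋ = $93,666. Book value $206,068.
Year 2: ⌊$206,068 × 125%/4⌋ = $64,396. Book value $141,672.
Accumulated through year 2 = $299,734 − $141,672 = $158,062.

$158,062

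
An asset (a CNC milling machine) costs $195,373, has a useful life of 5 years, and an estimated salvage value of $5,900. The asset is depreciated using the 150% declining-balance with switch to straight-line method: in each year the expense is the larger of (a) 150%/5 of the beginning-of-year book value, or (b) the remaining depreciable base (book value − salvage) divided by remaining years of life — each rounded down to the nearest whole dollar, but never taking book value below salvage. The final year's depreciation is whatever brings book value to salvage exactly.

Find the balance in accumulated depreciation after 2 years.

$99,639

Depreciable base = $195,373 − $5,900 = $189,473.
Year 1: DB = ⌊$195,373 × 150%/5⌋ = $58,611; SL = ⌊$189,473/5⌋ = $37,894 → take DB $58,611. Book value $136,762.
Year 2: DB = ⌊$136,762 × 150%/5⌋ = $41,028; SL = ⌊$130,862/4⌋ = $32,715 → take DB $41,028. Book value $95,734.
Accumulated through year 2 = $195,373 − $95,734 = $99,639.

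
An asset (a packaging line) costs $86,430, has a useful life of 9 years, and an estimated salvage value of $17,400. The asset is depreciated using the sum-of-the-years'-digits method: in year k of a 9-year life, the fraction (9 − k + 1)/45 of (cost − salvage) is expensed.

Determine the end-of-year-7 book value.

Depreciable base = $86,430 − $17,400 = $69,030.
Sum of the years' digits = 9+8+7+6+5+4+3+2+1 = 45.
Year 1: $69,030 × 9/45 = $13,806. Book value $72,624.
Year 2: $69,030 × 8/45 = $12,272. Book value $60,352.
Year 3: $69,030 × 7/45 = $10,738. Book value $49,614.
Year 4: $69,030 × 6/45 = $9,204. Book value $40,410.
Year 5: $69,030 × 5/45 = $7,670. Book value $32,740.
Year 6: $69,030 × 4/45 = $6,136. Book value $26,604.
Year 7: $69,030 × 3/45 = $4,602. Book value $22,002.

$22,002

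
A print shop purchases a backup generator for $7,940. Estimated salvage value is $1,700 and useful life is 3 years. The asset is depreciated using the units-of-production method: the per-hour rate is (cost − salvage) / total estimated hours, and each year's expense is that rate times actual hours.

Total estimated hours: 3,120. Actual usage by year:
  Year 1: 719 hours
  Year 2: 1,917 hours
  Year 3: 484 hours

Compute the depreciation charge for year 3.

Depreciable base = $7,940 − $1,700 = $6,240.
Rate = $6,240 / 3,120 hours = $2 per hour.
Year 1: 719 × $2 = $1,438. Book value $6,502.
Year 2: 1,917 × $2 = $3,834. Book value $2,668.
Year 3: 484 × $2 = $968. Book value $1,700.

$968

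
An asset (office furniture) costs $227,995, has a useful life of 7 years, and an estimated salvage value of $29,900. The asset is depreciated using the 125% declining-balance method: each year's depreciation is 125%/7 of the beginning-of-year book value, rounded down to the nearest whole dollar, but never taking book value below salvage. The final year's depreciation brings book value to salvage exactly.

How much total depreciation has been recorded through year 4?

$124,192

Depreciable base = $227,995 − $29,900 = $198,095.
Year 1: ⌊$227,995 × 125%/7⌋ = $40,713. Book value $187,282.
Year 2: ⌊$187,282 × 125%/7⌋ = $33,443. Book value $153,839.
Year 3: ⌊$153,839 × 125%/7⌋ = $27,471. Book value $126,368.
Year 4: ⌊$126,368 × 125%/7⌋ = $22,565. Book value $103,803.
Accumulated through year 4 = $227,995 − $103,803 = $124,192.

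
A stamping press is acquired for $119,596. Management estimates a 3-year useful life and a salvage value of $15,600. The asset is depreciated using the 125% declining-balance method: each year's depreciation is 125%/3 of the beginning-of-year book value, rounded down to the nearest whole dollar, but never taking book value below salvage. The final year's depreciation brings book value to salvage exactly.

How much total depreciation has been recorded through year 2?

Depreciable base = $119,596 − $15,600 = $103,996.
Year 1: ⌊$119,596 × 125%/3⌋ = $49,831. Book value $69,765.
Year 2: ⌊$69,765 × 125%/3⌋ = $29,068. Book value $40,697.
Accumulated through year 2 = $119,596 − $40,697 = $78,899.

$78,899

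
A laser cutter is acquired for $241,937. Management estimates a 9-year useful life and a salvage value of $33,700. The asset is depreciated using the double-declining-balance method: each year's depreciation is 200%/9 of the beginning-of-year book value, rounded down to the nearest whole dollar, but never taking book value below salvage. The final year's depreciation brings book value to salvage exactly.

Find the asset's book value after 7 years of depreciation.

Depreciable base = $241,937 − $33,700 = $208,237.
Year 1: ⌊$241,937 × 200%/9⌋ = $53,763. Book value $188,174.
Year 2: ⌊$188,174 × 200%/9⌋ = $41,816. Book value $146,358.
Year 3: ⌊$146,358 × 200%/9⌋ = $32,524. Book value $113,834.
Year 4: ⌊$113,834 × 200%/9⌋ = $25,296. Book value $88,538.
Year 5: ⌊$88,538 × 200%/9⌋ = $19,675. Book value $68,863.
Year 6: ⌊$68,863 × 200%/9⌋ = $15,302. Book value $53,561.
Year 7: ⌊$53,561 × 200%/9⌋ = $11,902. Book value $41,659.

$41,659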